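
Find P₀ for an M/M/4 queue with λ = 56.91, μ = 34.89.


a = λ/μ = 56.91/34.89 = 1.6311; ρ = a/c = 0.4078
Σ_{k=0}^{3} a^k/k! (terms k=0..3) = 1.00000 + 1.63113 + 1.33029 + 0.72329 = 4.68470
Tail: a^4/(4!(1−ρ)) = 7.07865/(24·0.5922) = 0.49803
P₀ = 1/(4.68470 + 0.49803) = 1/5.18273 = 0.192948

Final: 0.192948


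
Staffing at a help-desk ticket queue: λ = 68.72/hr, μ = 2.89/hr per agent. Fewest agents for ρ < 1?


Stability requires cμ > λ ⇔ c > λ/μ.
λ/μ = 68.72/2.89 = 23.7785
Minimum integer c = ⌊23.7785⌋ + 1 = 24
Check: 24·2.89 = 69.36 > 68.72, while 23·2.89 = 66.47 ≤ 68.72

Final: 24 servers


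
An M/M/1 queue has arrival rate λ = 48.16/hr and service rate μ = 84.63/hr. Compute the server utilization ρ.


ρ = λ/μ = 48.16/84.63 = 0.5691

Final: 0.5691


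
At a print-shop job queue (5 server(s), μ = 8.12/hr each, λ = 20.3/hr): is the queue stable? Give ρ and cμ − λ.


Total capacity cμ = 5·8.12 = 40.60/hr
ρ = λ/(cμ) = 20.3/40.60 = 0.5000
Stable ⇔ ρ < 1: YES
Spare capacity = cμ − λ = 40.60 − 20.3 = 20.30/hr

Final: ρ = 0.5000; stable; margin = 20.30/hr


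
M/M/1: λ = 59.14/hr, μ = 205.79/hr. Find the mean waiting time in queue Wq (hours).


ρ = 59.14/205.79 = 0.2874
Wq = ρ/(μ−λ) = 0.2874/(205.79 − 59.14) = 0.2874/146.65 = 0.001960 hr

Final: 0.001960 hr


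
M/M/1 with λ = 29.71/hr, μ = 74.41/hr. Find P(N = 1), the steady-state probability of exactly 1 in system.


ρ = 29.71/74.41 = 0.3993
P_n = (1−ρ)·ρ^n = (1 − 0.3993)·0.3993^1 = 0.6007·0.399274 = 0.239854

Final: 0.239854


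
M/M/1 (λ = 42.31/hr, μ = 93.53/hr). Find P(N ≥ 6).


ρ = 42.31/93.53 = 0.4524
P(N ≥ n) = ρ^n = 0.4524^6 = 0.008569

Final: 0.008569


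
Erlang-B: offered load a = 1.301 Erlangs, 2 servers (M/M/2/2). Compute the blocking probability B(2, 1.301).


B(c,a) = (a^c/c!) / Σ_{k=0}^{c} a^k/k!
a^2/2! = 0.846300
Σ terms (k=0..2): 1.00000 + 1.30100 + 0.84630 = 3.147301
B = 0.846300/3.147301 = 0.268897

Final: 0.268897


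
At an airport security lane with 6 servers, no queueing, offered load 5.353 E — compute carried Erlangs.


B(6,5.353) = 0.218197 (Erlang-B)
Carried load = a(1 − B) = 5.353·(1 − 0.218197) = 5.353·0.781803 = 4.1850 E

Final: 4.1850 Erlangs


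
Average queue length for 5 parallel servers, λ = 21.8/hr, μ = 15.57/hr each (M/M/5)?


a = λ/μ = 1.4001; ρ = a/5 = 0.2800
P₀ = 0.246295
Lq = P₀·a^c·ρ / (c!·(1−ρ)²) = 0.246295·5.38071·0.2800/(120·0.51836)
= 0.005966

Final: 0.005966


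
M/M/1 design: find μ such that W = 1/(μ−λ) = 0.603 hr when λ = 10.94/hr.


W = 1/(μ−λ) ⇒ μ − λ = 1/W = 1/0.603 = 1.6584
μ = λ + 1/W = 10.94 + 1.6584 = 12.5984 per hr

Final: 12.5984 /hr


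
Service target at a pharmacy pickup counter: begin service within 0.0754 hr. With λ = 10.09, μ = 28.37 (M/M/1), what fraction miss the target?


ρ = 10.09/28.37 = 0.3557
P(Wq > t) = ρ·e^{−(μ−λ)t} = 0.3557·e^{−1.3783}
= 0.3557·0.252004 = 0.089627

Final: 0.089627


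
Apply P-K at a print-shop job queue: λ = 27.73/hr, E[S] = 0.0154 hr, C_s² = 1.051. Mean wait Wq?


ρ = λ·E[S] = 27.73·0.0154 = 0.4270
E[S²] = E[S]²(1+C_s²) = 0.0154²·(1+1.051) = 0.0004864
Wq = λ·E[S²]/(2(1−ρ)) = 27.73·0.0004864/(2·0.5730) = 0.01177 hr

Final: 0.01177 hr


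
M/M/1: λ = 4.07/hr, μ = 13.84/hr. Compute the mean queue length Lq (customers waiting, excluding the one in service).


ρ = 4.07/13.84 = 0.2941
Lq = ρ²/(1−ρ) = 0.08648/0.7059 = 0.1225

Final: 0.1225


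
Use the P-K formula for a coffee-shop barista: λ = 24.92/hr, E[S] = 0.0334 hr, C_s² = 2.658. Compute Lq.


ρ = λ·E[S] = 24.92·0.0334 = 0.8323
Lq = ρ²(1+C_s²)/(2(1−ρ)) = 0.6928·(1+2.658)/(2·0.1677)
= 0.6928·3.6580/0.3353 = 7.55687

Final: 7.55687


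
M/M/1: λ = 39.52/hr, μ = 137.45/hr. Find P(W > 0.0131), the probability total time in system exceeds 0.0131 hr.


W ~ Exponential(μ−λ) for M/M/1.
μ − λ = 137.45 − 39.52 = 97.9300
P(W > t) = e^{−(μ−λ)t} = e^{−1.2829} = 0.277237

Final: 0.277237


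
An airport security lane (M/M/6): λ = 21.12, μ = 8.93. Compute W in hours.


a = 2.3651; ρ = 0.3942; P₀ = 0.093562
Lq = P₀·a^c·ρ/(c!(1−ρ)²) = 0.02442
Wq = Lq/λ = 0.02442/21.12 = 0.001156 hr
W = Wq + 1/μ = 0.001156 + 0.11198 = 0.11314 hr

Final: 0.11314 hr


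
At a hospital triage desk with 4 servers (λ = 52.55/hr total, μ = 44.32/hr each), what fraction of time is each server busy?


ρ = λ/(cμ) = 52.55/(4·44.32) = 52.55/177.28 = 0.2964

Final: 0.2964


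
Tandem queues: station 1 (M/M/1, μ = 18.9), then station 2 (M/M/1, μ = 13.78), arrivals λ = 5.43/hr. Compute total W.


Each node sees arrival rate λ = 5.43/hr (tandem ⇒ throughput preserved).
W₁ = 1/(μ₁−λ) = 1/(18.9−5.43) = 0.07424 hr
W₂ = 1/(μ₂−λ) = 1/(13.78−5.43) = 0.11976 hr
W_total = W₁ + W₂ = 0.07424 + 0.11976 = 0.19400 hr

Final: 0.19400 hr


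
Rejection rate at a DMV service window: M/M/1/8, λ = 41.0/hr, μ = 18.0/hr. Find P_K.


ρ = λ/μ = 41.0/18.0 = 2.2778
P_K = (1−ρ)ρ^K/(1−ρ^(K+1)) = (-1.2778·724.587459)/(1 − 1650.449212)
= -925.861753/-1649.449212 = 0.561316

Final: 0.561316


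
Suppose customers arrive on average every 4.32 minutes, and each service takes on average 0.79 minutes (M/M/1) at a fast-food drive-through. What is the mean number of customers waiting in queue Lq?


λ = 60/4.32 = 13.8889 /hr
μ = 60/0.79 = 75.9494 /hr
ρ = λ/μ = 13.8889/75.9494 = 0.1829
Lq = ρ²/(1−ρ) = 0.03344/0.8171 = 0.04093

Final: 0.04093


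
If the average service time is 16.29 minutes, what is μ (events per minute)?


μ = 1/(service time) in consistent units.
1 minute = 1 min, so μ = 1/16.29 = 0.06139 per minute

Final: 0.06139 /min


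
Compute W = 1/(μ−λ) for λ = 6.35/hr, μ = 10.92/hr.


W = 1/(μ−λ) = 1/(10.92 − 6.35) = 1/4.57 = 0.2188 hr

Final: 0.2188 hr


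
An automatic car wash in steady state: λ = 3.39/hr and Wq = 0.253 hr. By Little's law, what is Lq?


Lq = λWq = 3.39·0.253 = 0.8577

Final: 0.8577


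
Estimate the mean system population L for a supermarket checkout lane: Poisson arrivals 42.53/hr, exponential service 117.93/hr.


ρ = λ/μ = 42.53/117.93 = 0.3606
L = ρ/(1−ρ) = 0.3606/(1 − 0.3606) = 0.3606/0.6394 = 0.5641

Final: 0.5641


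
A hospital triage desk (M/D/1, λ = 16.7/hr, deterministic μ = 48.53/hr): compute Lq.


ρ = 16.7/48.53 = 0.3441
M/D/1: Lq = ρ²/(2(1−ρ)) = 0.1184/(2·0.6559) = 0.09027

Final: 0.09027


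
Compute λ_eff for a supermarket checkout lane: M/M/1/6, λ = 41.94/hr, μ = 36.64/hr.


ρ = 1.1447; P_K = (1−ρ)ρ^6/(1−ρ^7) = 0.206627
λ_eff = λ(1 − P_K) = 41.94·(1 − 0.206627) = 41.94·0.793373 = 33.2741 /hr

Final: 33.2741 /hr


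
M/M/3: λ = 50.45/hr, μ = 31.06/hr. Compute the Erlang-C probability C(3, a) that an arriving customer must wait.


a = λ/μ = 1.6243; ρ = a/3 = 0.5414
P₀ = 0.181789 (from M/M/c formula)
C(c,a) = [a^c/(c!(1−ρ))]·P₀ = [4.28528/(6·0.4586)]·0.181789
= 1.55746·0.181789 = 0.283130

Final: 0.283130


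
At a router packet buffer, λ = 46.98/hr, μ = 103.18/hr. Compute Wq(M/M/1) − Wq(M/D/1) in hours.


ρ = 46.98/103.18 = 0.4553
Wq(M/M/1) = ρ/(μ−λ) = 0.4553/56.20 = 0.008102 hr
Wq(M/D/1) = ρ/(2(μ−λ)) = 0.004051 hr
Savings = 0.008102 − 0.004051 = 0.004051 hr

Final: 0.004051 hr


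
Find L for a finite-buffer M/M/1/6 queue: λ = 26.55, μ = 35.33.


ρ = 26.55/35.33 = 0.7515
L = ρ[1 − (K+1)ρ^K + Kρ^(K+1)] / [(1−ρ)(1−ρ^(K+1))]
Numerator: 0.7515·(1 − 7·0.180105 + 6·0.135346) = 0.414327
Denominator: (0.2485)·(0.864654) = 0.214879
L = 0.414327/0.214879 = 1.9282

Final: 1.9282


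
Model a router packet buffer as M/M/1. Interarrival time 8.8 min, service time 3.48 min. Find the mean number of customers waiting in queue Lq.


λ = 60/8.8 = 6.8182 /hr
μ = 60/3.48 = 17.2414 /hr
ρ = λ/μ = 6.8182/17.2414 = 0.3955
Lq = ρ²/(1−ρ) = 0.1564/0.6045 = 0.2587

Final: 0.2587


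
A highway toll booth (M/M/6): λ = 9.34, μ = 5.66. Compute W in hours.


a = 1.6502; ρ = 0.2750; P₀ = 0.191929
Lq = P₀·a^c·ρ/(c!(1−ρ)²) = 0.002817
Wq = Lq/λ = 0.002817/9.34 = 0.0003016 hr
W = Wq + 1/μ = 0.0003016 + 0.17668 = 0.17698 hr

Final: 0.17698 hr


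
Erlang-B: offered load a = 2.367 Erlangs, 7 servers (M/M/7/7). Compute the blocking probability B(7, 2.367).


B(c,a) = (a^c/c!) / Σ_{k=0}^{c} a^k/k!
a^7/7! = 0.082596
Σ terms (k=0..7): 1.00000 + 2.36700 + 2.80134 + 2.21026 + 1.30792 + 0.61917 + 0.24426 + 0.08260 = 10.632556
B = 0.082596/10.632556 = 0.007768

Final: 0.007768


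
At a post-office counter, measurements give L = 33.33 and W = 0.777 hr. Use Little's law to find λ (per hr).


λ = L/W = 33.33/0.777 = 42.8958 /hr

Final: 42.8958 /hr


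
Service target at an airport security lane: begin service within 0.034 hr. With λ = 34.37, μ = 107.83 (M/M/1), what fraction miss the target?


ρ = 34.37/107.83 = 0.3187
P(Wq > t) = ρ·e^{−(μ−λ)t} = 0.3187·e^{−2.4976}
= 0.3187·0.082279 = 0.026226

Final: 0.026226


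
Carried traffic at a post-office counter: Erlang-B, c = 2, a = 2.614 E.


B(2,2.614) = 0.485954 (Erlang-B)
Carried load = a(1 − B) = 2.614·(1 − 0.485954) = 2.614·0.514046 = 1.3437 E

Final: 1.3437 Erlangs


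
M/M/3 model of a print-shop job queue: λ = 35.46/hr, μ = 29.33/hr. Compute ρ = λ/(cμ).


ρ = λ/(cμ) = 35.46/(3·29.33) = 35.46/87.99 = 0.4030

Final: 0.4030


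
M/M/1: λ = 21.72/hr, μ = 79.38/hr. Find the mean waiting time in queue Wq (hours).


ρ = 21.72/79.38 = 0.2736
Wq = ρ/(μ−λ) = 0.2736/(79.38 − 21.72) = 0.2736/57.66 = 0.004745 hr

Final: 0.004745 hr


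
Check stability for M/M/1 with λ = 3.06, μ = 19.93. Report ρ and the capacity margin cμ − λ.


Total capacity cμ = 1·19.93 = 19.93/hr
ρ = λ/(cμ) = 3.06/19.93 = 0.1535
Stable ⇔ ρ < 1: YES
Spare capacity = cμ − λ = 19.93 − 3.06 = 16.87/hr

Final: ρ = 0.1535; stable; margin = 16.87/hr


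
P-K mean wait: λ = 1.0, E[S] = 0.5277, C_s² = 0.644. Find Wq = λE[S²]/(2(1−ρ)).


ρ = λ·E[S] = 1.0·0.5277 = 0.5277
E[S²] = E[S]²(1+C_s²) = 0.5277²·(1+0.644) = 0.457800
Wq = λ·E[S²]/(2(1−ρ)) = 1.0·0.457800/(2·0.4723) = 0.48465 hr

Final: 0.48465 hr


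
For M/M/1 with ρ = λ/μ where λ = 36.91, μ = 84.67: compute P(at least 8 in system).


ρ = 36.91/84.67 = 0.4359
P(N ≥ n) = ρ^n = 0.4359^8 = 0.001304

Final: 0.001304


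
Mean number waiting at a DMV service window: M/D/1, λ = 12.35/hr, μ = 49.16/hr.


ρ = 12.35/49.16 = 0.2512
M/D/1: Lq = ρ²/(2(1−ρ)) = 0.06311/(2·0.7488) = 0.04214

Final: 0.04214


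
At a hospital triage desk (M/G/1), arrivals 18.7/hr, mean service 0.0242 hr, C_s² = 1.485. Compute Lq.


ρ = λ·E[S] = 18.7·0.0242 = 0.4525
Lq = ρ²(1+C_s²)/(2(1−ρ)) = 0.2048·(1+1.485)/(2·0.5475)
= 0.2048·2.4850/1.0949 = 0.46479

Final: 0.46479


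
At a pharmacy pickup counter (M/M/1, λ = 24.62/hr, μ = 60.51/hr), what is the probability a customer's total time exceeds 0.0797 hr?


W ~ Exponential(μ−λ) for M/M/1.
μ − λ = 60.51 − 24.62 = 35.8900
P(W > t) = e^{−(μ−λ)t} = e^{−2.8604} = 0.057244

Final: 0.057244


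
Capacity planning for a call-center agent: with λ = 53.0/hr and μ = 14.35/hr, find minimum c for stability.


Stability requires cμ > λ ⇔ c > λ/μ.
λ/μ = 53.0/14.35 = 3.6934
Minimum integer c = ⌊3.6934⌋ + 1 = 4
Check: 4·14.35 = 57.40 > 53.0, while 3·14.35 = 43.05 ≤ 53.0

Final: 4 servers


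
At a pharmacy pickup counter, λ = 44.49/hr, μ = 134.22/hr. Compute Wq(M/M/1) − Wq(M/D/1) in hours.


ρ = 44.49/134.22 = 0.3315
Wq(M/M/1) = ρ/(μ−λ) = 0.3315/89.73 = 0.003694 hr
Wq(M/D/1) = ρ/(2(μ−λ)) = 0.001847 hr
Savings = 0.003694 − 0.001847 = 0.001847 hr

Final: 0.001847 hr


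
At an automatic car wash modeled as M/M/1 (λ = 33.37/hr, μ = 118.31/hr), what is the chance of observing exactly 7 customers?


ρ = 33.37/118.31 = 0.2821
P_n = (1−ρ)·ρ^n = (1 − 0.2821)·0.2821^7 = 0.7179·0.0001420 = 0.0001020

Final: 0.0001020


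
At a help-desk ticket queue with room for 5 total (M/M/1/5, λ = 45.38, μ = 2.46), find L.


ρ = 45.38/2.46 = 18.4472
L = ρ[1 − (K+1)ρ^K + Kρ^(K+1)] / [(1−ρ)(1−ρ^(K+1))]
Numerator: 18.4472·(1 − 6·2136224.650607 + 5·39407266.115673) = 3398316048.438540
Denominator: (-17.4472)·(-39407265.115673) = 687544641.774257
L = 3398316048.438540/687544641.774257 = 4.9427

Final: 4.9427


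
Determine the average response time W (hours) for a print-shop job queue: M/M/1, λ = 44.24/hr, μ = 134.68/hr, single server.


W = 1/(μ−λ) = 1/(134.68 − 44.24) = 1/90.44 = 0.01106 hr

Final: 0.01106 hr


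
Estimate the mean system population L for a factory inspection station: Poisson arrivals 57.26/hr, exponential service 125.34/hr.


ρ = λ/μ = 57.26/125.34 = 0.4568
L = ρ/(1−ρ) = 0.4568/(1 − 0.4568) = 0.4568/0.5432 = 0.8411

Final: 0.8411


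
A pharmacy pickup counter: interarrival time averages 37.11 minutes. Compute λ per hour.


λ = 1/(interarrival time) in consistent units.
1 hour = 60 min, so λ = 60/37.11 = 1.6168 per hour

Final: 1.6168 /hr


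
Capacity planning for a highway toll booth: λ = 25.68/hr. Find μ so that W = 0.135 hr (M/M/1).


W = 1/(μ−λ) ⇒ μ − λ = 1/W = 1/0.135 = 7.4074
μ = λ + 1/W = 25.68 + 7.4074 = 33.0874 per hr

Final: 33.0874 /hr


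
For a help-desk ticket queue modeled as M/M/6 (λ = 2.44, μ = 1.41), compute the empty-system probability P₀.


a = λ/μ = 2.44/1.41 = 1.7305; ρ = a/c = 0.2884
Σ_{k=0}^{5} a^k/k! (terms k=0..5) = 1.00000 + 1.73050 + 1.49731 + 0.86370 + 0.37366 + 0.12932 = 5.59448
Tail: a^6/(6!(1−ρ)) = 26.85495/(720·0.7116) = 0.05242
P₀ = 1/(5.59448 + 0.05242) = 1/5.64690 = 0.177088

Final: 0.177088


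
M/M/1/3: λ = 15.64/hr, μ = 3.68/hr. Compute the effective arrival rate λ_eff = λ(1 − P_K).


ρ = 4.2500; P_K = (1−ρ)ρ^3/(1−ρ^4) = 0.767057
λ_eff = λ(1 − P_K) = 15.64·(1 − 0.767057) = 15.64·0.232943 = 3.6432 /hr

Final: 3.6432 /hr


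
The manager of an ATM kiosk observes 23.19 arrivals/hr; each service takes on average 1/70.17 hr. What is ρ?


ρ = λ/μ = 23.19/70.17 = 0.3305

Final: 0.3305


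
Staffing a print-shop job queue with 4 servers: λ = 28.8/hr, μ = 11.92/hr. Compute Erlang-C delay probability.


a = λ/μ = 2.4161; ρ = a/4 = 0.6040
P₀ = 0.081490 (from M/M/c formula)
C(c,a) = [a^c/(c!(1−ρ))]·P₀ = [34.07728/(24·0.3960)]·0.081490
= 3.58582·0.081490 = 0.292209

Final: 0.292209


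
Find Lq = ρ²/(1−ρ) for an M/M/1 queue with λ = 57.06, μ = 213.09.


ρ = 57.06/213.09 = 0.2678
Lq = ρ²/(1−ρ) = 0.07170/0.7322 = 0.09792

Final: 0.09792


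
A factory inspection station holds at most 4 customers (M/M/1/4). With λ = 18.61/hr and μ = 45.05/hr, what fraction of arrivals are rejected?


ρ = λ/μ = 18.61/45.05 = 0.4131
P_K = (1−ρ)ρ^K/(1−ρ^(K+1)) = (0.5869·0.029121)/(1 − 0.012030)
= 0.017091/0.987970 = 0.017299

Final: 0.017299


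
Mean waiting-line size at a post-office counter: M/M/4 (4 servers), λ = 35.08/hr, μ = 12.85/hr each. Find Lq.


a = λ/μ = 2.7300; ρ = a/4 = 0.6825
P₀ = 0.055139
Lq = P₀·a^c·ρ / (c!·(1−ρ)²) = 0.055139·55.54255·0.6825/(24·0.10081)
= 0.86388

Final: 0.86388


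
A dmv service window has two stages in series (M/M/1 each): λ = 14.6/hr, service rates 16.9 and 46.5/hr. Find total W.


Each node sees arrival rate λ = 14.6/hr (tandem ⇒ throughput preserved).
W₁ = 1/(μ₁−λ) = 1/(16.9−14.6) = 0.43478 hr
W₂ = 1/(μ₂−λ) = 1/(46.5−14.6) = 0.03135 hr
W_total = W₁ + W₂ = 0.43478 + 0.03135 = 0.46613 hr

Final: 0.46613 hr


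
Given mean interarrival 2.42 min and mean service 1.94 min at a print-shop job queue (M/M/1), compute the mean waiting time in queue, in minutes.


λ = 60/2.42 = 24.7934 /hr
μ = 60/1.94 = 30.9278 /hr
ρ = λ/μ = 24.7934/30.9278 = 0.8017
Wq = ρ/(μ−λ) = 0.8017/(30.9278−24.7934) = 0.13068 hr
In minutes: 0.13068·60 = 7.841 min

Final: 7.841 min


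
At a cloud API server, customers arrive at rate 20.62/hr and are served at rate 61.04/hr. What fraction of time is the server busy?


ρ = λ/μ = 20.62/61.04 = 0.3378

Final: 0.3378


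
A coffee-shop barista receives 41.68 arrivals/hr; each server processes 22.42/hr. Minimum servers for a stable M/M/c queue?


Stability requires cμ > λ ⇔ c > λ/μ.
λ/μ = 41.68/22.42 = 1.8591
Minimum integer c = ⌊1.8591⌋ + 1 = 2
Check: 2·22.42 = 44.84 > 41.68, while 1·22.42 = 22.42 ≤ 41.68

Final: 2 servers


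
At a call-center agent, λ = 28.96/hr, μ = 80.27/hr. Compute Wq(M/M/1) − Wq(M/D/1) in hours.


ρ = 28.96/80.27 = 0.3608
Wq(M/M/1) = ρ/(μ−λ) = 0.3608/51.31 = 0.007031 hr
Wq(M/D/1) = ρ/(2(μ−λ)) = 0.003516 hr
Savings = 0.007031 − 0.003516 = 0.003516 hr

Final: 0.003516 hr


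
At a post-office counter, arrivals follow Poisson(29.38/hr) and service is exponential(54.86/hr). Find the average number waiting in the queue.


ρ = 29.38/54.86 = 0.5355
Lq = ρ²/(1−ρ) = 0.2868/0.4645 = 0.6175

Final: 0.6175


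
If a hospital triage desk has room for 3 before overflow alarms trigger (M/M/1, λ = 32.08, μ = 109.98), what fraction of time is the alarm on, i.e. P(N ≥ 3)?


ρ = 32.08/109.98 = 0.2917
P(N ≥ n) = ρ^n = 0.2917^3 = 0.024818

Final: 0.024818


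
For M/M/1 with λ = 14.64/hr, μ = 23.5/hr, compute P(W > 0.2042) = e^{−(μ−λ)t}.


W ~ Exponential(μ−λ) for M/M/1.
μ − λ = 23.5 − 14.64 = 8.8600
P(W > t) = e^{−(μ−λ)t} = e^{−1.8092} = 0.163783

Final: 0.163783


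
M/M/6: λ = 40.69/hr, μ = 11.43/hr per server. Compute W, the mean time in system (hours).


a = 3.5599; ρ = 0.5933; P₀ = 0.027157
Lq = P₀·a^c·ρ/(c!(1−ρ)²) = 0.27541
Wq = Lq/λ = 0.27541/40.69 = 0.006768 hr
W = Wq + 1/μ = 0.006768 + 0.08749 = 0.09426 hr

Final: 0.09426 hr


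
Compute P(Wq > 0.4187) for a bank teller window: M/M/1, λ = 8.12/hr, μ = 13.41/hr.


ρ = 8.12/13.41 = 0.6055
P(Wq > t) = ρ·e^{−(μ−λ)t} = 0.6055·e^{−2.2149}
= 0.6055·0.109162 = 0.066100

Final: 0.066100


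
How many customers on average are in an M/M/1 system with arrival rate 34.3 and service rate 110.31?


ρ = λ/μ = 34.3/110.31 = 0.3109
L = ρ/(1−ρ) = 0.3109/(1 − 0.3109) = 0.3109/0.6891 = 0.4513

Final: 0.4513


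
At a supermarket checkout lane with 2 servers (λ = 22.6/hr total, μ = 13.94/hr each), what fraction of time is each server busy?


ρ = λ/(cμ) = 22.6/(2·13.94) = 22.6/27.88 = 0.8106

Final: 0.8106


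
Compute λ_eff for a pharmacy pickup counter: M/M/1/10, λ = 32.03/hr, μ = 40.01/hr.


ρ = 0.8005; P_K = (1−ρ)ρ^10/(1−ρ^11) = 0.023607
λ_eff = λ(1 − P_K) = 32.03·(1 − 0.023607) = 32.03·0.976393 = 31.2739 /hr

Final: 31.2739 /hr


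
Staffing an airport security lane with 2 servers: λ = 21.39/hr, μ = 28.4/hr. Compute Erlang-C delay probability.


a = λ/μ = 0.7532; ρ = a/2 = 0.3766
P₀ = 0.452871 (from M/M/c formula)
C(c,a) = [a^c/(c!(1−ρ))]·P₀ = [0.56726/(2·0.6234)]·0.452871
= 0.45496·0.452871 = 0.206040

Final: 0.206040


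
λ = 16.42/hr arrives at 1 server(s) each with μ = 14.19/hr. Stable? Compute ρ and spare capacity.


Total capacity cμ = 1·14.19 = 14.19/hr
ρ = λ/(cμ) = 16.42/14.19 = 1.1572
Stable ⇔ ρ < 1: NO
Spare capacity = cμ − λ = 14.19 − 16.42 = -2.23/hr

Final: ρ = 1.1572; unstable; margin = -2.23/hr


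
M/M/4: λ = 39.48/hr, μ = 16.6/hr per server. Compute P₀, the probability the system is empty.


a = λ/μ = 39.48/16.6 = 2.3783; ρ = a/c = 0.5946
Σ_{k=0}^{3} a^k/k! (terms k=0..3) = 1.00000 + 2.37831 + 2.82819 + 2.24210 = 8.44861
Tail: a^4/(4!(1−ρ)) = 31.99457/(24·0.4054) = 3.28820
P₀ = 1/(8.44861 + 3.28820) = 1/11.73680 = 0.085202

Final: 0.085202


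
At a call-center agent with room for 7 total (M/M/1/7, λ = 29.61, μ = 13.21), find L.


ρ = 29.61/13.21 = 2.2415
L = ρ[1 − (K+1)ρ^K + Kρ^(K+1)] / [(1−ρ)(1−ρ^(K+1))]
Numerator: 2.2415·(1 − 8·284.281847 + 7·637.213133) = 4902.656488
Denominator: (-1.2415)·(-636.213133) = 789.848250
L = 4902.656488/789.848250 = 6.2071

Final: 6.2071


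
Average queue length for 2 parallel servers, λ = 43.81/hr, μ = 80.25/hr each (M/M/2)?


a = λ/μ = 0.5459; ρ = a/2 = 0.2730
P₀ = 0.571142
Lq = P₀·a^c·ρ / (c!·(1−ρ)²) = 0.571142·0.29803·0.2730/(2·0.52859)
= 0.04395

Final: 0.04395


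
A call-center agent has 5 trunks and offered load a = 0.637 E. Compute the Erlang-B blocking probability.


B(c,a) = (a^c/c!) / Σ_{k=0}^{c} a^k/k!
a^5/5! = 0.0008740
Σ terms (k=0..5): 1.00000 + 0.63700 + 0.20288 + 0.04308 + 0.006860 + 0.0008740 = 1.890698
B = 0.0008740/1.890698 = 0.0004623

Final: 0.0004623


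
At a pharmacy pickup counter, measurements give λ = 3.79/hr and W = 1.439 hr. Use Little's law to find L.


L = λW = 3.79·1.439 = 5.4538

Final: 5.4538


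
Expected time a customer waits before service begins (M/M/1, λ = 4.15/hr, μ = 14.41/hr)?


ρ = 4.15/14.41 = 0.2880
Wq = ρ/(μ−λ) = 0.2880/(14.41 − 4.15) = 0.2880/10.26 = 0.02807 hr

Final: 0.02807 hr


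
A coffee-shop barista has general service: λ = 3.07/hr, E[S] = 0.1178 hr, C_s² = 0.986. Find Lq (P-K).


ρ = λ·E[S] = 3.07·0.1178 = 0.3616
Lq = ρ²(1+C_s²)/(2(1−ρ)) = 0.1308·(1+0.986)/(2·0.6384)
= 0.1308·1.9860/1.2767 = 0.20345

Final: 0.20345


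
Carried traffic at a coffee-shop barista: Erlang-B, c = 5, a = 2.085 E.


B(5,2.085) = 0.041643 (Erlang-B)
Carried load = a(1 − B) = 2.085·(1 − 0.041643) = 2.085·0.958357 = 1.9982 E

Final: 1.9982 Erlangs


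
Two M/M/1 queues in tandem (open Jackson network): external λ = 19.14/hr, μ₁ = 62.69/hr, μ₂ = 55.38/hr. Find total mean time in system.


Each node sees arrival rate λ = 19.14/hr (tandem ⇒ throughput preserved).
W₁ = 1/(μ₁−λ) = 1/(62.69−19.14) = 0.02296 hr
W₂ = 1/(μ₂−λ) = 1/(55.38−19.14) = 0.02759 hr
W_total = W₁ + W₂ = 0.02296 + 0.02759 = 0.05056 hr

Final: 0.05056 hr


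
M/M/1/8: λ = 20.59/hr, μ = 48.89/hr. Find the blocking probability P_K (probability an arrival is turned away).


ρ = λ/μ = 20.59/48.89 = 0.4211
P_K = (1−ρ)ρ^K/(1−ρ^(K+1)) = (0.5789·0.0009897)/(1 − 0.0004168)
= 0.0005729/0.999583 = 0.0005731

Final: 0.0005731


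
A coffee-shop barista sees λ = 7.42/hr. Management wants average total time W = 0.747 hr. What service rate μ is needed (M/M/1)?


W = 1/(μ−λ) ⇒ μ − λ = 1/W = 1/0.747 = 1.3387
μ = λ + 1/W = 7.42 + 1.3387 = 8.7587 per hr

Final: 8.7587 /hr


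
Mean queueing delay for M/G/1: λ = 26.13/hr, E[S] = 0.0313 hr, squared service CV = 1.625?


ρ = λ·E[S] = 26.13·0.0313 = 0.8179
E[S²] = E[S]²(1+C_s²) = 0.0313²·(1+1.625) = 0.002572
Wq = λ·E[S²]/(2(1−ρ)) = 26.13·0.002572/(2·0.1821) = 0.18448 hr

Final: 0.18448 hr


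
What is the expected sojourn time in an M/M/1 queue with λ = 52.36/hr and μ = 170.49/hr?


W = 1/(μ−λ) = 1/(170.49 − 52.36) = 1/118.13 = 0.008465 hr

Final: 0.008465 hr


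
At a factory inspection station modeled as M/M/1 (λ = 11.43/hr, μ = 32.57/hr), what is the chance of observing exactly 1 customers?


ρ = 11.43/32.57 = 0.3509
P_n = (1−ρ)·ρ^n = (1 − 0.3509)·0.3509^1 = 0.6491·0.350936 = 0.227780

Final: 0.227780


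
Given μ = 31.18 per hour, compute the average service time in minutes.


Mean service time = 1/μ = 1/31.18 hour = 0.03207 hour
In minutes: 0.03207 × 60 = 1.9243 min

Final: 1.9243 min


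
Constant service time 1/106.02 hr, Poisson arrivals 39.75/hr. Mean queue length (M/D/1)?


ρ = 39.75/106.02 = 0.3749
M/D/1: Lq = ρ²/(2(1−ρ)) = 0.1406/(2·0.6251) = 0.11244

Final: 0.11244


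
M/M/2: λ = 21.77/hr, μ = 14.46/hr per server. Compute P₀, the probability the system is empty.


a = λ/μ = 21.77/14.46 = 1.5055; ρ = a/c = 0.7528
Σ_{k=0}^{1} a^k/k! (terms k=0..1) = 1.00000 + 1.50553 = 2.50553
Tail: a^2/(2!(1−ρ)) = 2.26663/(2·0.2472) = 4.58398
P₀ = 1/(2.50553 + 4.58398) = 1/7.08951 = 0.141053

Final: 0.141053


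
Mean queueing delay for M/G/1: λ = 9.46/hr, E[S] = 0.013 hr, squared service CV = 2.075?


ρ = λ·E[S] = 9.46·0.013 = 0.1230
E[S²] = E[S]²(1+C_s²) = 0.013²·(1+2.075) = 0.0005197
Wq = λ·E[S²]/(2(1−ρ)) = 9.46·0.0005197/(2·0.8770) = 0.002803 hr

Final: 0.002803 hr


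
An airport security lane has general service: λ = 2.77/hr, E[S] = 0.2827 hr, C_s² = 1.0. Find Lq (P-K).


ρ = λ·E[S] = 2.77·0.2827 = 0.7831
Lq = ρ²(1+C_s²)/(2(1−ρ)) = 0.6132·(1+1.0)/(2·0.2169)
= 0.6132·2.0000/0.4338 = 2.82689

Final: 2.82689


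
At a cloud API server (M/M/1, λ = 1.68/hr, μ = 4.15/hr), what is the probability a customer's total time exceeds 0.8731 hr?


W ~ Exponential(μ−λ) for M/M/1.
μ − λ = 4.15 − 1.68 = 2.4700
P(W > t) = e^{−(μ−λ)t} = e^{−2.1566} = 0.115723

Final: 0.115723


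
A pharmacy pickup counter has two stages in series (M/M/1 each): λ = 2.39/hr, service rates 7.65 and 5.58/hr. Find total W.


Each node sees arrival rate λ = 2.39/hr (tandem ⇒ throughput preserved).
W₁ = 1/(μ₁−λ) = 1/(7.65−2.39) = 0.19011 hr
W₂ = 1/(μ₂−λ) = 1/(5.58−2.39) = 0.31348 hr
W_total = W₁ + W₂ = 0.19011 + 0.31348 = 0.50359 hr

Final: 0.50359 hr


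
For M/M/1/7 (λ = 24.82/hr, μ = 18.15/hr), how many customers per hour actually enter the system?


ρ = 1.3675; P_K = (1−ρ)ρ^7/(1−ρ^8) = 0.292666
λ_eff = λ(1 − P_K) = 24.82·(1 − 0.292666) = 24.82·0.707334 = 17.5560 /hr

Final: 17.5560 /hr


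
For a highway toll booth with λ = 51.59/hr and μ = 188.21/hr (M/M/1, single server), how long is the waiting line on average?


ρ = 51.59/188.21 = 0.2741
Lq = ρ²/(1−ρ) = 0.07514/0.7259 = 0.1035

Final: 0.1035


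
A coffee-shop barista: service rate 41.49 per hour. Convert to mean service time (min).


Mean service time = 1/μ = 1/41.49 hour = 0.02410 hour
In minutes: 0.02410 × 60 = 1.4461 min

Final: 1.4461 min


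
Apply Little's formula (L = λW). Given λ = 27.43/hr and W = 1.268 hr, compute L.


L = λW = 27.43·1.268 = 34.7812

Final: 34.7812


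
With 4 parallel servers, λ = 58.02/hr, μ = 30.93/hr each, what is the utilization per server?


ρ = λ/(cμ) = 58.02/(4·30.93) = 58.02/123.72 = 0.4690

Final: 0.4690


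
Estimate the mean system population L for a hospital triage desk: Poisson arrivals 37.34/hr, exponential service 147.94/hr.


ρ = λ/μ = 37.34/147.94 = 0.2524
L = ρ/(1−ρ) = 0.2524/(1 − 0.2524) = 0.2524/0.7476 = 0.3376

Final: 0.3376


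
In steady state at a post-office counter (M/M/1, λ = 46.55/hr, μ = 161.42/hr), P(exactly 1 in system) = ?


ρ = 46.55/161.42 = 0.2884
P_n = (1−ρ)·ρ^n = (1 − 0.2884)·0.2884^1 = 0.7116·0.288378 = 0.205216

Final: 0.205216


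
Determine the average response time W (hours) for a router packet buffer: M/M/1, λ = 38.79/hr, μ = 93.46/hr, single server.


W = 1/(μ−λ) = 1/(93.46 − 38.79) = 1/54.67 = 0.01829 hr

Final: 0.01829 hr


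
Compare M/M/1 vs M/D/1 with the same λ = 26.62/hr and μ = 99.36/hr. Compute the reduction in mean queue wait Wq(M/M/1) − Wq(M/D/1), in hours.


ρ = 26.62/99.36 = 0.2679
Wq(M/M/1) = ρ/(μ−λ) = 0.2679/72.74 = 0.003683 hr
Wq(M/D/1) = ρ/(2(μ−λ)) = 0.001842 hr
Savings = 0.003683 − 0.001842 = 0.001842 hr

Final: 0.001842 hr


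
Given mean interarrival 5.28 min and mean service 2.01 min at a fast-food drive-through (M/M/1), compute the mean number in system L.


λ = 60/5.28 = 11.3636 /hr
μ = 60/2.01 = 29.8507 /hr
ρ = λ/μ = 11.3636/29.8507 = 0.3807
L = ρ/(1−ρ) = 0.3807/0.6193 = 0.6147

Final: 0.6147


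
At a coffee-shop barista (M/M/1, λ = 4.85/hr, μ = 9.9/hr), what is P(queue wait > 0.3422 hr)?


ρ = 4.85/9.9 = 0.4899
P(Wq > t) = ρ·e^{−(μ−λ)t} = 0.4899·e^{−1.7281}
= 0.4899·0.177620 = 0.087016

Final: 0.087016


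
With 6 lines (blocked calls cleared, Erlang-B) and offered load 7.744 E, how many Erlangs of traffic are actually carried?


B(6,7.744) = 0.375554 (Erlang-B)
Carried load = a(1 − B) = 7.744·(1 − 0.375554) = 7.744·0.624446 = 4.8357 E

Final: 4.8357 Erlangs


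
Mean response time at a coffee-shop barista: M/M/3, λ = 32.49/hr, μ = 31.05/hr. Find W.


a = 1.0464; ρ = 0.3488; P₀ = 0.346374
Lq = P₀·a^c·ρ/(c!(1−ρ)²) = 0.05440
Wq = Lq/λ = 0.05440/32.49 = 0.001674 hr
W = Wq + 1/μ = 0.001674 + 0.03221 = 0.03388 hr

Final: 0.03388 hr


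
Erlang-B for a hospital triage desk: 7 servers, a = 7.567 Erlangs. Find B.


B(c,a) = (a^c/c!) / Σ_{k=0}^{c} a^k/k!
a^7/7! = 281.861398
Σ terms (k=0..7): 1.00000 + 7.56700 + 28.62974 + 72.21376 + 136.61038 + 206.74615 + 260.74135 + 281.86140 = 995.369775
B = 281.861398/995.369775 = 0.283173

Final: 0.283173


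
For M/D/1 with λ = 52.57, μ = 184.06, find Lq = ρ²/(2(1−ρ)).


ρ = 52.57/184.06 = 0.2856
M/D/1: Lq = ρ²/(2(1−ρ)) = 0.08158/(2·0.7144) = 0.05709

Final: 0.05709


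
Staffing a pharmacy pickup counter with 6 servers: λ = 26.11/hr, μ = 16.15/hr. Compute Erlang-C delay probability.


a = λ/μ = 1.6167; ρ = a/6 = 0.2695
P₀ = 0.198470 (from M/M/c formula)
C(c,a) = [a^c/(c!(1−ρ))]·P₀ = [17.85690/(720·0.7305)]·0.198470
= 0.03395·0.198470 = 0.006738

Final: 0.006738


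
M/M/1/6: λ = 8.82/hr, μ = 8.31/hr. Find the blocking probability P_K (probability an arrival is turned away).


ρ = λ/μ = 8.82/8.31 = 1.0614
P_K = (1−ρ)ρ^K/(1−ρ^(K+1)) = (-0.06137·1.429570)/(1 − 1.517305)
= -0.087735/-0.517305 = 0.169601

Final: 0.169601


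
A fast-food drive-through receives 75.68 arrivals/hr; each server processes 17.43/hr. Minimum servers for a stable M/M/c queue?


Stability requires cμ > λ ⇔ c > λ/μ.
λ/μ = 75.68/17.43 = 4.3419
Minimum integer c = ⌊4.3419⌋ + 1 = 5
Check: 5·17.43 = 87.15 > 75.68, while 4·17.43 = 69.72 ≤ 75.68

Final: 5 servers


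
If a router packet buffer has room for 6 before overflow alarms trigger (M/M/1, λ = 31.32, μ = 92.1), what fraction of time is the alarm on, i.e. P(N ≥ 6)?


ρ = 31.32/92.1 = 0.3401
P(N ≥ n) = ρ^n = 0.3401^6 = 0.001547

Final: 0.001547


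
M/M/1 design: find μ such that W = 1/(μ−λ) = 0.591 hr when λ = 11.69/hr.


W = 1/(μ−λ) ⇒ μ − λ = 1/W = 1/0.591 = 1.6920
μ = λ + 1/W = 11.69 + 1.6920 = 13.3820 per hr

Final: 13.3820 /hr


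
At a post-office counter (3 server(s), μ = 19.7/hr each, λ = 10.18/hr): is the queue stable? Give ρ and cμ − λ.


Total capacity cμ = 3·19.7 = 59.10/hr
ρ = λ/(cμ) = 10.18/59.10 = 0.1723
Stable ⇔ ρ < 1: YES
Spare capacity = cμ − λ = 59.10 − 10.18 = 48.92/hr

Final: ρ = 0.1723; stable; margin = 48.92/hr


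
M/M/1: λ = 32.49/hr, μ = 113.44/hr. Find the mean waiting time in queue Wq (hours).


ρ = 32.49/113.44 = 0.2864
Wq = ρ/(μ−λ) = 0.2864/(113.44 − 32.49) = 0.2864/80.95 = 0.003538 hr

Final: 0.003538 hr


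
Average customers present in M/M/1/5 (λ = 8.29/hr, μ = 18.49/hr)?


ρ = 8.29/18.49 = 0.4484
L = ρ[1 − (K+1)ρ^K + Kρ^(K+1)] / [(1−ρ)(1−ρ^(K+1))]
Numerator: 0.4484·(1 − 6·0.018117 + 5·0.008123) = 0.417823
Denominator: (0.5516)·(0.991877) = 0.547169
L = 0.417823/0.547169 = 0.7636

Final: 0.7636


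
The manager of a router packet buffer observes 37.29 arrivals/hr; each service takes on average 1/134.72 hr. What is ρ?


ρ = λ/μ = 37.29/134.72 = 0.2768

Final: 0.2768


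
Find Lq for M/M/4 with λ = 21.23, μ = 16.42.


a = λ/μ = 1.2929; ρ = a/4 = 0.3232
P₀ = 0.273145
Lq = P₀·a^c·ρ / (c!·(1−ρ)²) = 0.273145·2.79452·0.3232/(24·0.45801)
= 0.02245

Final: 0.02245


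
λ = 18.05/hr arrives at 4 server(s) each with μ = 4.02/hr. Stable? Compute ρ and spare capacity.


Total capacity cμ = 4·4.02 = 16.08/hr
ρ = λ/(cμ) = 18.05/16.08 = 1.1225
Stable ⇔ ρ < 1: NO
Spare capacity = cμ − λ = 16.08 − 18.05 = -1.97/hr

Final: ρ = 1.1225; unstable; margin = -1.97/hr


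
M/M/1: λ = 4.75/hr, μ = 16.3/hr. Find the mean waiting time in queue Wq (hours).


ρ = 4.75/16.3 = 0.2914
Wq = ρ/(μ−λ) = 0.2914/(16.3 − 4.75) = 0.2914/11.55 = 0.02523 hr

Final: 0.02523 hr


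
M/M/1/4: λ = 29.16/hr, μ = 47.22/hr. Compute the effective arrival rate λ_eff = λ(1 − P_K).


ρ = 0.6175; P_K = (1−ρ)ρ^4/(1−ρ^5) = 0.061109
λ_eff = λ(1 − P_K) = 29.16·(1 − 0.061109) = 29.16·0.938891 = 27.3781 /hr

Final: 27.3781 /hr


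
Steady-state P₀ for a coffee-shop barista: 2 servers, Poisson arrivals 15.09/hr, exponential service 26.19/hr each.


a = λ/μ = 15.09/26.19 = 0.5762; ρ = a/c = 0.2881
Σ_{k=0}^{1} a^k/k! (terms k=0..1) = 1.00000 + 0.57617 = 1.57617
Tail: a^2/(2!(1−ρ)) = 0.33198/(2·0.7119) = 0.23316
P₀ = 1/(1.57617 + 0.23316) = 1/1.80933 = 0.552690

Final: 0.552690


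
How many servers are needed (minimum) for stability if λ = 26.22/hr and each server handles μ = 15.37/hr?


Stability requires cμ > λ ⇔ c > λ/μ.
λ/μ = 26.22/15.37 = 1.7059
Minimum integer c = ⌊1.7059⌋ + 1 = 2
Check: 2·15.37 = 30.74 > 26.22, while 1·15.37 = 15.37 ≤ 26.22

Final: 2 servers


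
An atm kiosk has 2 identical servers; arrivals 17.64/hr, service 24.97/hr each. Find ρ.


ρ = λ/(cμ) = 17.64/(2·24.97) = 17.64/49.94 = 0.3532

Final: 0.3532


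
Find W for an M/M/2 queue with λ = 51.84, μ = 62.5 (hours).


a = 0.8294; ρ = 0.4147; P₀ = 0.413707
Lq = P₀·a^c·ρ/(c!(1−ρ)²) = 0.17229
Wq = Lq/λ = 0.17229/51.84 = 0.003324 hr
W = Wq + 1/μ = 0.003324 + 0.01600 = 0.01932 hr

Final: 0.01932 hr


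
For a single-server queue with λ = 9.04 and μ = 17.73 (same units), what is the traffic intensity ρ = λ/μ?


ρ = λ/μ = 9.04/17.73 = 0.5099

Final: 0.5099


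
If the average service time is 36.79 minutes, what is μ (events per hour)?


μ = 1/(service time) in consistent units.
1 hour = 60 min, so μ = 60/36.79 = 1.6309 per hour

Final: 1.6309 /hr


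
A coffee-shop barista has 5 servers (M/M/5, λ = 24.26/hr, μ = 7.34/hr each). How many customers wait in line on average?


a = λ/μ = 3.3052; ρ = a/5 = 0.6610
P₀ = 0.032836
Lq = P₀·a^c·ρ / (c!·(1−ρ)²) = 0.032836·394.43340·0.6610/(120·0.11490)
= 0.62095

Final: 0.62095


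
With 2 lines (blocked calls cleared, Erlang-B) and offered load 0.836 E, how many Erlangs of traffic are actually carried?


B(2,0.836) = 0.159898 (Erlang-B)
Carried load = a(1 − B) = 0.836·(1 − 0.159898) = 0.836·0.840102 = 0.7023 E

Final: 0.7023 Erlangs


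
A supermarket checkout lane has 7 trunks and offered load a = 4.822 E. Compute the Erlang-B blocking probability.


B(c,a) = (a^c/c!) / Σ_{k=0}^{c} a^k/k!
a^7/7! = 12.027072
Σ terms (k=0..7): 1.00000 + 4.82200 + 11.62584 + 18.68660 + 22.52670 + 21.72475 + 17.45946 + 12.02707 = 109.872425
B = 12.027072/109.872425 = 0.109464

Final: 0.109464


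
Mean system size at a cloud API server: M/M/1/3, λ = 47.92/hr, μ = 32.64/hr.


ρ = 47.92/32.64 = 1.4681
L = ρ[1 − (K+1)ρ^K + Kρ^(K+1)] / [(1−ρ)(1−ρ^(K+1))]
Numerator: 1.4681·(1 − 4·3.164463 + 3·4.645866) = 3.346980
Denominator: (-0.4681)·(-3.645866) = 1.706765
L = 3.346980/1.706765 = 1.9610

Final: 1.9610


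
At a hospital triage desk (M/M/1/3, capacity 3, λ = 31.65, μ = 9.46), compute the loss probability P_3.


ρ = λ/μ = 31.65/9.46 = 3.3457
P_K = (1−ρ)ρ^K/(1−ρ^(K+1)) = (-2.3457·37.449647)/(1 − 125.294011)
= -87.844363/-124.294011 = 0.706747

Final: 0.706747


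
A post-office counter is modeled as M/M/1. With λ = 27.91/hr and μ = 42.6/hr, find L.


ρ = λ/μ = 27.91/42.6 = 0.6552
L = ρ/(1−ρ) = 0.6552/(1 − 0.6552) = 0.6552/0.3448 = 1.8999

Final: 1.8999


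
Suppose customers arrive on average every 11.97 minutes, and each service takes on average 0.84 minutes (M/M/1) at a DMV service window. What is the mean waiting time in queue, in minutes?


λ = 60/11.97 = 5.0125 /hr
μ = 60/0.84 = 71.4286 /hr
ρ = λ/μ = 5.0125/71.4286 = 0.07018
Wq = ρ/(μ−λ) = 0.07018/(71.4286−5.0125) = 0.001057 hr
In minutes: 0.001057·60 = 0.06340 min

Final: 0.06340 min


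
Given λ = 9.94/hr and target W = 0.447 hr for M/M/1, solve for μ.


W = 1/(μ−λ) ⇒ μ − λ = 1/W = 1/0.447 = 2.2371
μ = λ + 1/W = 9.94 + 2.2371 = 12.1771 per hr

Final: 12.1771 /hr


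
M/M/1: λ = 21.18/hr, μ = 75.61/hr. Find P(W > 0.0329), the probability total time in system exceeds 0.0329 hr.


W ~ Exponential(μ−λ) for M/M/1.
μ − λ = 75.61 − 21.18 = 54.4300
P(W > t) = e^{−(μ−λ)t} = e^{−1.7907} = 0.166835

Final: 0.166835


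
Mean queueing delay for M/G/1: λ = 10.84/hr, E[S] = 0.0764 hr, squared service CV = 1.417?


ρ = λ·E[S] = 10.84·0.0764 = 0.8282
E[S²] = E[S]²(1+C_s²) = 0.0764²·(1+1.417) = 0.014108
Wq = λ·E[S²]/(2(1−ρ)) = 10.84·0.014108/(2·0.1718) = 0.44502 hr

Final: 0.44502 hr


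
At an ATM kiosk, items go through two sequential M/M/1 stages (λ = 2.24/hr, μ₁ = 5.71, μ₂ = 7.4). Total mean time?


Each node sees arrival rate λ = 2.24/hr (tandem ⇒ throughput preserved).
W₁ = 1/(μ₁−λ) = 1/(5.71−2.24) = 0.28818 hr
W₂ = 1/(μ₂−λ) = 1/(7.4−2.24) = 0.19380 hr
W_total = W₁ + W₂ = 0.28818 + 0.19380 = 0.48198 hr

Final: 0.48198 hr


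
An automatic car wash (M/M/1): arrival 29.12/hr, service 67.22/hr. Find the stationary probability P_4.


ρ = 29.12/67.22 = 0.4332
P_n = (1−ρ)·ρ^n = (1 − 0.4332)·0.4332^4 = 0.5668·0.035219 = 0.019962

Final: 0.019962


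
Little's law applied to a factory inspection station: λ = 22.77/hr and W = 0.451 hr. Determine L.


L = λW = 22.77·0.451 = 10.2693

Final: 10.2693


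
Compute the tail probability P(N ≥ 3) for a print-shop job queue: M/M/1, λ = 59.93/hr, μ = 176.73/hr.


ρ = 59.93/176.73 = 0.3391
P(N ≥ n) = ρ^n = 0.3391^3 = 0.038994

Final: 0.038994


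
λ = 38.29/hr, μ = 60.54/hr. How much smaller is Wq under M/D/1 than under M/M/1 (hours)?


ρ = 38.29/60.54 = 0.6325
Wq(M/M/1) = ρ/(μ−λ) = 0.6325/22.25 = 0.02843 hr
Wq(M/D/1) = ρ/(2(μ−λ)) = 0.01421 hr
Savings = 0.02843 − 0.01421 = 0.01421 hr

Final: 0.01421 hr


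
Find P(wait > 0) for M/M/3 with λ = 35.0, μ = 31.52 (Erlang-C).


a = λ/μ = 1.1104; ρ = a/3 = 0.3701
P₀ = 0.323710 (from M/M/c formula)
C(c,a) = [a^c/(c!(1−ρ))]·P₀ = [1.36913/(6·0.6299)]·0.323710
= 0.36228·0.323710 = 0.117274

Final: 0.117274


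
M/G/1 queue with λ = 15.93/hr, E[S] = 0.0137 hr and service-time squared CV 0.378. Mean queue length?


ρ = λ·E[S] = 15.93·0.0137 = 0.2182
Lq = ρ²(1+C_s²)/(2(1−ρ)) = 0.04763·(1+0.378)/(2·0.7818)
= 0.04763·1.3780/1.5635 = 0.04198

Final: 0.04198


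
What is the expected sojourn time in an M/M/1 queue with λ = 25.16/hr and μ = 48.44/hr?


W = 1/(μ−λ) = 1/(48.44 − 25.16) = 1/23.28 = 0.04296 hr

Final: 0.04296 hr


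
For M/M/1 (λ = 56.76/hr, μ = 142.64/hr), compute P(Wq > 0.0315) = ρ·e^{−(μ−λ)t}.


ρ = 56.76/142.64 = 0.3979
P(Wq > t) = ρ·e^{−(μ−λ)t} = 0.3979·e^{−2.7052}
= 0.3979·0.066856 = 0.026604

Final: 0.026604


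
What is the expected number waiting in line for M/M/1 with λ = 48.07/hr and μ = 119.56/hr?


ρ = 48.07/119.56 = 0.4021
Lq = ρ²/(1−ρ) = 0.1617/0.5979 = 0.2703

Final: 0.2703


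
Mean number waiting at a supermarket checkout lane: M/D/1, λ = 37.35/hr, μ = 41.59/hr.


ρ = 37.35/41.59 = 0.8981
M/D/1: Lq = ρ²/(2(1−ρ)) = 0.8065/(2·0.1019) = 3.95545

Final: 3.95545
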